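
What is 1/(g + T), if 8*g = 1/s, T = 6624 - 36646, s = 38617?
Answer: -308936/9274876591 ≈ -3.3309e-5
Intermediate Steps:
T = -30022
g = 1/308936 (g = (⅛)/38617 = (⅛)*(1/38617) = 1/308936 ≈ 3.2369e-6)
1/(g + T) = 1/(1/308936 - 30022) = 1/(-9274876591/308936) = -308936/9274876591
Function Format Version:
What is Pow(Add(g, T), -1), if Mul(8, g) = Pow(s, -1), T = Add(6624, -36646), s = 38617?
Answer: Rational(-308936, 9274876591) ≈ -3.3309e-5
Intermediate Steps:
T = -30022
g = Rational(1, 308936) (g = Mul(Rational(1, 8), Pow(38617, -1)) = Mul(Rational(1, 8), Rational(1, 38617)) = Rational(1, 308936) ≈ 3.2369e-6)
Pow(Add(g, T), -1) = Pow(Add(Rational(1, 308936), -30022), -1) = Pow(Rational(-9274876591, 308936), -1) = Rational(-308936, 9274876591)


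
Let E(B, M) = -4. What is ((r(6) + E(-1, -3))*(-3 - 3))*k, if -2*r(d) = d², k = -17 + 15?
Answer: -264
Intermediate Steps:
k = -2
r(d) = -d²/2
((r(6) + E(-1, -3))*(-3 - 3))*k = ((-½*6² - 4)*(-3 - 3))*(-2) = ((-½*36 - 4)*(-6))*(-2) = ((-18 - 4)*(-6))*(-2) = -22*(-6)*(-2) = 132*(-2) = -264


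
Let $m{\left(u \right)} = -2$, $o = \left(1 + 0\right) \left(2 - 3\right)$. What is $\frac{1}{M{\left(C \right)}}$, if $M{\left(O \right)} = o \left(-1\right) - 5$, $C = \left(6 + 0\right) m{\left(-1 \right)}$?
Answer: $- \frac{1}{4} \approx -0.25$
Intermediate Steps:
$o = -1$ ($o = 1 \left(-1\right) = -1$)
$C = -12$ ($C = \left(6 + 0\right) \left(-2\right) = 6 \left(-2\right) = -12$)
$M{\left(O \right)} = -4$ ($M{\left(O \right)} = \left(-1\right) \left(-1\right) - 5 = 1 - 5 = -4$)
$\frac{1}{M{\left(C \right)}} = \frac{1}{-4} = - \frac{1}{4}$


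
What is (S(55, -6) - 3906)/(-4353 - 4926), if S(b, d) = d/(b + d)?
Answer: 63800/151557 ≈ 0.42096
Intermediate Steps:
(S(55, -6) - 3906)/(-4353 - 4926) = (-6/(55 - 6) - 3906)/(-4353 - 4926) = (-6/49 - 3906)/(-9279) = (-6*1/49 - 3906)*(-1/9279) = (-6/49 - 3906)*(-1/9279) = -191400/49*(-1/9279) = 63800/151557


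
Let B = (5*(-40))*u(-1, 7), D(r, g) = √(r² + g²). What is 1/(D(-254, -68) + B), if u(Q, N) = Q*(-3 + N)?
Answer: 40/28543 - √17285/285430 ≈ 0.00094078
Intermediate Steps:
D(r, g) = √(g² + r²)
B = 800 (B = (5*(-40))*(-(-3 + 7)) = -(-200)*4 = -200*(-4) = 800)
1/(D(-254, -68) + B) = 1/(√((-68)² + (-254)²) + 800) = 1/(√(4624 + 64516) + 800) = 1/(√69140 + 800) = 1/(2*√17285 + 800) = 1/(800 + 2*√17285)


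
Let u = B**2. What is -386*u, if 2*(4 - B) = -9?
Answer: -55777/2 ≈ -27889.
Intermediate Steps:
B = 17/2 (B = 4 - 1/2*(-9) = 4 + 9/2 = 17/2 ≈ 8.5000)
u = 289/4 (u = (17/2)**2 = 289/4 ≈ 72.250)
-386*u = -386*289/4 = -55777/2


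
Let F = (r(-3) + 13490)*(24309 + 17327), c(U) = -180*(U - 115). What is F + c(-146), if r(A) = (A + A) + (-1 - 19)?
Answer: 560634084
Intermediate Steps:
r(A) = -20 + 2*A (r(A) = 2*A - 20 = -20 + 2*A)
c(U) = 20700 - 180*U (c(U) = -180*(-115 + U) = 20700 - 180*U)
F = 560587104 (F = ((-20 + 2*(-3)) + 13490)*(24309 + 17327) = ((-20 - 6) + 13490)*41636 = (-26 + 13490)*41636 = 13464*41636 = 560587104)
F + c(-146) = 560587104 + (20700 - 180*(-146)) = 560587104 + (20700 + 26280) = 560587104 + 46980 = 560634084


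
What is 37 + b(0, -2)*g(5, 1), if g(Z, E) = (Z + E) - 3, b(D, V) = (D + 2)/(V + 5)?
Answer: 39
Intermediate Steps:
b(D, V) = (2 + D)/(5 + V)
g(Z, E) = -3 + E + Z (g(Z, E) = (E + Z) - 3 = -3 + E + Z)
37 + b(0, -2)*g(5, 1) = 37 + ((2 + 0)/(5 - 2))*(-3 + 1 + 5) = 37 + (2/3)*3 = 37 + ((⅓)*2)*3 = 37 + (⅔)*3 = 37 + 2 = 39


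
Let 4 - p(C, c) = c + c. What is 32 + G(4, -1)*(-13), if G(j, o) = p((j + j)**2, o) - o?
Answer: -59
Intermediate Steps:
p(C, c) = 4 - 2*c (p(C, c) = 4 - (c + c) = 4 - 2*c)
G(j, o) = 4 - 3*o (G(j, o) = (4 - 2*o) - o = 4 - 3*o)
32 + G(4, -1)*(-13) = 32 + (4 - 3*(-1))*(-13) = 32 + (4 + 3)*(-13) = 32 + 7*(-13) = 32 - 91 = -59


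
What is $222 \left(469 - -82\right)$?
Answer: $122322$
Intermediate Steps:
$222 \left(469 - -82\right) = 222 \left(469 + \left(-77 + 159\right)\right) = 222 \left(469 + 82\right) = 222 \cdot 551 = 122322$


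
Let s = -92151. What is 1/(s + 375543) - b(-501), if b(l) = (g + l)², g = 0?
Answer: -71131675391/283392 ≈ -2.5100e+5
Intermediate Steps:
b(l) = l² (b(l) = (0 + l)² = l²)
1/(s + 375543) - b(-501) = 1/(-92151 + 375543) - 1*(-501)² = 1/283392 - 1*251001 = 1/283392 - 251001 = -71131675391/283392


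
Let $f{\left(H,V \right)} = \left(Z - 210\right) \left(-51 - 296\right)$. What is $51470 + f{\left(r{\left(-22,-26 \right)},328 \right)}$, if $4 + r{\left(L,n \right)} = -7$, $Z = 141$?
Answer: $75413$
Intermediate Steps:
$r{\left(L,n \right)} = -11$ ($r{\left(L,n \right)} = -4 - 7 = -11$)
$f{\left(H,V \right)} = 23943$ ($f{\left(H,V \right)} = \left(141 - 210\right) \left(-51 - 296\right) = \left(-69\right) \left(-347\right) = 23943$)
$51470 + f{\left(r{\left(-22,-26 \right)},328 \right)} = 51470 + 23943 = 75413$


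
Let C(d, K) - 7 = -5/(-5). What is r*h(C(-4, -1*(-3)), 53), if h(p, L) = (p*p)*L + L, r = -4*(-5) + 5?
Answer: 86125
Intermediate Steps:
r = 25 (r = 20 + 5 = 25)
C(d, K) = 8 (C(d, K) = 7 - 5/(-5) = 7 - 5*(-⅕) = 7 + 1 = 8)
h(p, L) = L + L*p² (h(p, L) = p²*L + L = L*p² + L = L + L*p²)
r*h(C(-4, -1*(-3)), 53) = 25*(53*(1 + 8²)) = 25*(53*(1 + 64)) = 25*(53*65) = 25*3445 = 86125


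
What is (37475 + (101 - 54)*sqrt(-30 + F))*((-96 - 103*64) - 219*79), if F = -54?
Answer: -898987775 - 2254966*I*sqrt(21) ≈ -8.9899e+8 - 1.0334e+7*I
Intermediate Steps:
(37475 + (101 - 54)*sqrt(-30 + F))*((-96 - 103*64) - 219*79) = (37475 + (101 - 54)*sqrt(-30 - 54))*((-96 - 103*64) - 219*79) = (37475 + 47*sqrt(-84))*((-96 - 6592) - 17301) = (37475 + 47*(2*I*sqrt(21)))*(-6688 - 17301) = (37475 + 94*I*sqrt(21))*(-23989) = -898987775 - 2254966*I*sqrt(21)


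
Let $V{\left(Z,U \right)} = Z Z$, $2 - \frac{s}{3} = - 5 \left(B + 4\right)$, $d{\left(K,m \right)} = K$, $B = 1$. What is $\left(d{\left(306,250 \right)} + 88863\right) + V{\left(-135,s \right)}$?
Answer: $107394$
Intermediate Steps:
$s = 81$ ($s = 6 - 3 \left(- 5 \left(1 + 4\right)\right) = 6 - 3 \left(\left(-5\right) 5\right) = 6 - -75 = 6 + 75 = 81$)
$V{\left(Z,U \right)} = Z^{2}$
$\left(d{\left(306,250 \right)} + 88863\right) + V{\left(-135,s \right)} = \left(306 + 88863\right) + \left(-135\right)^{2} = 89169 + 18225 = 107394$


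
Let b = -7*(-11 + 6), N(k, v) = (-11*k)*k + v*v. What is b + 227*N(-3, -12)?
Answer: 10250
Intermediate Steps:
N(k, v) = v² - 11*k² (N(k, v) = -11*k² + v² = v² - 11*k²)
b = 35 (b = -7*(-5) = 35)
b + 227*N(-3, -12) = 35 + 227*((-12)² - 11*(-3)²) = 35 + 227*(144 - 11*9) = 35 + 227*(144 - 99) = 35 + 227*45 = 35 + 10215 = 10250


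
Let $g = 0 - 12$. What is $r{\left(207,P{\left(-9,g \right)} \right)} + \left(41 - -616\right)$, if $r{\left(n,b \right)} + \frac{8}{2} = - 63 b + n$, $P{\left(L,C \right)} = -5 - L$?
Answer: $608$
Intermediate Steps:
$g = -12$ ($g = 0 - 12 = -12$)
$r{\left(n,b \right)} = -4 + n - 63 b$ ($r{\left(n,b \right)} = -4 - \left(- n + 63 b\right) = -4 + n - 63 b$)
$r{\left(207,P{\left(-9,g \right)} \right)} + \left(41 - -616\right) = \left(-4 + 207 - 63 \left(-5 - -9\right)\right) + \left(41 - -616\right) = \left(-4 + 207 - 63 \left(-5 + 9\right)\right) + \left(41 + 616\right) = \left(-4 + 207 - 252\right) + 657 = -49 + 657 = 608$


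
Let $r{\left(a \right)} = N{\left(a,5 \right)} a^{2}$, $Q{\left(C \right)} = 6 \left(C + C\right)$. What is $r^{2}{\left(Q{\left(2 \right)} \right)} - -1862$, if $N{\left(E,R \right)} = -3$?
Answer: $2987846$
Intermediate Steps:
$Q{\left(C \right)} = 12 C$ ($Q{\left(C \right)} = 6 \cdot 2 C = 12 C$)
$r{\left(a \right)} = - 3 a^{2}$
$r^{2}{\left(Q{\left(2 \right)} \right)} - -1862 = \left(- 3 \left(12 \cdot 2\right)^{2}\right)^{2} - -1862 = \left(- 3 \cdot 24^{2}\right)^{2} + 1862 = \left(\left(-3\right) 576\right)^{2} + 1862 = \left(-1728\right)^{2} + 1862 = 2985984 + 1862 = 2987846$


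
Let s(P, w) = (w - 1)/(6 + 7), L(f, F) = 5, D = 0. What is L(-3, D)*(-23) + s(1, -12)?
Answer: -116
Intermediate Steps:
s(P, w) = -1/13 + w/13 (s(P, w) = (-1 + w)/13 = (-1 + w)*(1/13) = -1/13 + w/13)
L(-3, D)*(-23) + s(1, -12) = 5*(-23) + (-1/13 + (1/13)*(-12)) = -115 + (-1/13 - 12/13) = -115 - 1 = -116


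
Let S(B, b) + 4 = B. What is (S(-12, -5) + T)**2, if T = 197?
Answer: 32761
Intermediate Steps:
S(B, b) = -4 + B
(S(-12, -5) + T)**2 = ((-4 - 12) + 197)**2 = (-16 + 197)**2 = 181**2 = 32761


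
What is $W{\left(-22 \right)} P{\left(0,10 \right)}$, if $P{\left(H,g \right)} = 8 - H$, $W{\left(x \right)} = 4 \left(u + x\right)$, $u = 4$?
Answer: $-576$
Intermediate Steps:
$W{\left(x \right)} = 16 + 4 x$ ($W{\left(x \right)} = 4 \left(4 + x\right) = 16 + 4 x$)
$W{\left(-22 \right)} P{\left(0,10 \right)} = \left(16 + 4 \left(-22\right)\right) \left(8 - 0\right) = \left(16 - 88\right) \left(8 + 0\right) = \left(-72\right) 8 = -576$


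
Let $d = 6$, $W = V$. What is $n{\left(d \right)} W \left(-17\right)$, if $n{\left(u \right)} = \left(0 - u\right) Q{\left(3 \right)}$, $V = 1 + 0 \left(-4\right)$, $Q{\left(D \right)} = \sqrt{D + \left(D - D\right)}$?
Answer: $102 \sqrt{3} \approx 176.67$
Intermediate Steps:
$Q{\left(D \right)} = \sqrt{D}$ ($Q{\left(D \right)} = \sqrt{D + 0} = \sqrt{D}$)
$V = 1$ ($V = 1 + 0 = 1$)
$W = 1$
$n{\left(u \right)} = - u \sqrt{3}$ ($n{\left(u \right)} = \left(0 - u\right) \sqrt{3} = - u \sqrt{3}$)
$n{\left(d \right)} W \left(-17\right) = \left(-1\right) 6 \sqrt{3} \cdot 1 \left(-17\right) = - 6 \sqrt{3} \cdot 1 \left(-17\right) = - 6 \sqrt{3} \left(-17\right) = 102 \sqrt{3}$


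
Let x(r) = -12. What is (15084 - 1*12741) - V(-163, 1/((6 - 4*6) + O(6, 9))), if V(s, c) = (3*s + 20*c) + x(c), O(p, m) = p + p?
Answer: 8542/3 ≈ 2847.3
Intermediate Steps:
O(p, m) = 2*p
V(s, c) = -12 + 3*s + 20*c (V(s, c) = (3*s + 20*c) - 12 = -12 + 3*s + 20*c)
(15084 - 1*12741) - V(-163, 1/((6 - 4*6) + O(6, 9))) = (15084 - 1*12741) - (-12 + 3*(-163) + 20/((6 - 4*6) + 2*6)) = (15084 - 12741) - (-12 - 489 + 20/((6 - 24) + 12)) = 2343 - (-12 - 489 + 20/(-18 + 12)) = 2343 - (-12 - 489 + 20/(-6)) = 2343 - (-12 - 489 + 20*(-1/6)) = 2343 - (-12 - 489 - 10/3) = 2343 - 1*(-1513/3) = 2343 + 1513/3 = 8542/3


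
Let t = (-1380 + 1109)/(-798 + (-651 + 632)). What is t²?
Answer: 73441/667489 ≈ 0.11003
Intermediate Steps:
t = 271/817 (t = -271/(-798 - 19) = -271/(-817) = -271*(-1/817) = 271/817 ≈ 0.33170)
t² = (271/817)² = 73441/667489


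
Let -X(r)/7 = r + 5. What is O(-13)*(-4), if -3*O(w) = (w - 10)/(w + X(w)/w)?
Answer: 1196/675 ≈ 1.7719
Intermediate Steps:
X(r) = -35 - 7*r (X(r) = -7*(r + 5) = -7*(5 + r) = -35 - 7*r)
O(w) = -(-10 + w)/(3*(w + (-35 - 7*w)/w)) (O(w) = -(w - 10)/(3*(w + (-35 - 7*w)/w)) = -(-10 + w)/(3*(w + (-35 - 7*w)/w)))
O(-13)*(-4) = ((⅓)*(-13)*(-10 - 13)/(35 - 1*(-13)² + 7*(-13)))*(-4) = ((⅓)*(-13)*(-23)/(35 - 1*169 - 91))*(-4) = ((⅓)*(-13)*(-23)/(35 - 169 - 91))*(-4) = ((⅓)*(-13)*(-23)/(-225))*(-4) = ((⅓)*(-13)*(-1/225)*(-23))*(-4) = -299/675*(-4) = 1196/675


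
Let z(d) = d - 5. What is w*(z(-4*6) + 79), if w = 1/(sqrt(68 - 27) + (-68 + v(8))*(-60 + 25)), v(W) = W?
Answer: 105000/4409959 - 50*sqrt(41)/4409959 ≈ 0.023737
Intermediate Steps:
z(d) = -5 + d
w = 1/(2100 + sqrt(41)) (w = 1/(sqrt(68 - 27) + (-68 + 8)*(-60 + 25)) = 1/(sqrt(41) - 60*(-35)) = 1/(sqrt(41) + 2100) = 1/(2100 + sqrt(41)) ≈ 0.00047474)
w*(z(-4*6) + 79) = (2100/4409959 - sqrt(41)/4409959)*((-5 - 4*6) + 79) = (2100/4409959 - sqrt(41)/4409959)*((-5 - 24) + 79) = (2100/4409959 - sqrt(41)/4409959)*(-29 + 79) = (2100/4409959 - sqrt(41)/4409959)*50 = 105000/4409959 - 50*sqrt(41)/4409959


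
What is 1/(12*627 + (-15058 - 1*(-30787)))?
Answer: 1/23253 ≈ 4.3005e-5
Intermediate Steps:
1/(12*627 + (-15058 - 1*(-30787))) = 1/(7524 + (-15058 + 30787)) = 1/(7524 + 15729) = 1/23253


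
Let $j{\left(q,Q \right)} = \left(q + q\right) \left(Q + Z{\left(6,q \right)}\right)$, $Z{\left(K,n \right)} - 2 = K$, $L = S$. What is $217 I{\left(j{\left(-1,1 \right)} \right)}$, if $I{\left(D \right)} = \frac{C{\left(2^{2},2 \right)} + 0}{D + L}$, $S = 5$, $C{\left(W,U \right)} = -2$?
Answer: $\frac{434}{13} \approx 33.385$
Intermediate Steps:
$L = 5$
$Z{\left(K,n \right)} = 2 + K$
$j{\left(q,Q \right)} = 2 q \left(8 + Q\right)$ ($j{\left(q,Q \right)} = \left(q + q\right) \left(Q + \left(2 + 6\right)\right) = 2 q \left(Q + 8\right) = 2 q \left(8 + Q\right)$)
$I{\left(D \right)} = - \frac{2}{5 + D}$ ($I{\left(D \right)} = \frac{-2 + 0}{D + 5} = - \frac{2}{5 + D}$)
$217 I{\left(j{\left(-1,1 \right)} \right)} = 217 \left(- \frac{2}{5 + 2 \left(-1\right) \left(8 + 1\right)}\right) = 217 \left(- \frac{2}{5 + 2 \left(-1\right) 9}\right) = 217 \left(- \frac{2}{5 - 18}\right) = 217 \left(- \frac{2}{-13}\right) = 217 \left(\left(-2\right) \left(- \frac{1}{13}\right)\right) = 217 \cdot \frac{2}{13} = \frac{434}{13}$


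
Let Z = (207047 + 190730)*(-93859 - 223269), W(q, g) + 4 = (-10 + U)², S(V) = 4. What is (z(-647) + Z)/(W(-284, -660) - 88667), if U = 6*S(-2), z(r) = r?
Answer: 126146225103/88475 ≈ 1.4258e+6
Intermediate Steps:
U = 24 (U = 6*4 = 24)
W(q, g) = 192 (W(q, g) = -4 + (-10 + 24)² = -4 + 14² = -4 + 196 = 192)
Z = -126146224456 (Z = 397777*(-317128) = -126146224456)
(z(-647) + Z)/(W(-284, -660) - 88667) = (-647 - 126146224456)/(192 - 88667) = -126146225103/(-88475) = -126146225103*(-1/88475) = 126146225103/88475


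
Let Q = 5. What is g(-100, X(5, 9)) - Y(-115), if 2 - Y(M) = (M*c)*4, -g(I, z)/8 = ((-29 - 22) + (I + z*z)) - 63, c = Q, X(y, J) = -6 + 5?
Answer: -598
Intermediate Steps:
X(y, J) = -1
c = 5
g(I, z) = 912 - 8*I - 8*z² (g(I, z) = -8*(((-29 - 22) + (I + z*z)) - 63) = -8*((-51 + (I + z²)) - 63) = -8*((-51 + I + z²) - 63) = -8*(-114 + I + z²) = 912 - 8*I - 8*z²)
Y(M) = 2 - 20*M (Y(M) = 2 - M*5*4 = 2 - 5*M*4 = 2 - 20*M)
g(-100, X(5, 9)) - Y(-115) = (912 - 8*(-100) - 8*(-1)²) - (2 - 20*(-115)) = (912 + 800 - 8*1) - (2 + 2300) = (912 + 800 - 8) - 1*2302 = 1704 - 2302 = -598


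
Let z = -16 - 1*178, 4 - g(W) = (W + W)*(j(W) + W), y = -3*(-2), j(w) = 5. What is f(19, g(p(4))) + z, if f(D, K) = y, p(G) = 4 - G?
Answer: -188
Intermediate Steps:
y = 6
g(W) = 4 - 2*W*(5 + W) (g(W) = 4 - (W + W)*(5 + W) = 4 - 2*W*(5 + W))
f(D, K) = 6
z = -194 (z = -16 - 178 = -194)
f(19, g(p(4))) + z = 6 - 194 = -188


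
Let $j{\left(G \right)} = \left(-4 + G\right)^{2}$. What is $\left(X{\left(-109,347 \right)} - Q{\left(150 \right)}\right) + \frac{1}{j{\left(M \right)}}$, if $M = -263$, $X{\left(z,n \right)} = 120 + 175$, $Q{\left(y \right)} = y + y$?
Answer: $- \frac{356444}{71289} \approx -5.0$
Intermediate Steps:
$Q{\left(y \right)} = 2 y$
$X{\left(z,n \right)} = 295$
$\left(X{\left(-109,347 \right)} - Q{\left(150 \right)}\right) + \frac{1}{j{\left(M \right)}} = \left(295 - 2 \cdot 150\right) + \frac{1}{\left(-4 - 263\right)^{2}} = \left(295 - 300\right) + \frac{1}{\left(-267\right)^{2}} = \left(295 - 300\right) + \frac{1}{71289} = -5 + \frac{1}{71289} = - \frac{356444}{71289}$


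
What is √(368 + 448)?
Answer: 4*√51 ≈ 28.566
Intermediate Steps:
√(368 + 448) = √816 = 4*√51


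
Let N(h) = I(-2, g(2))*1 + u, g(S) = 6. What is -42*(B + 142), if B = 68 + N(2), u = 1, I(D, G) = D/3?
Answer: -8834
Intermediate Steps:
I(D, G) = D/3 (I(D, G) = D*(1/3) = D/3)
N(h) = 1/3 (N(h) = ((1/3)*(-2))*1 + 1 = -2/3*1 + 1 = -2/3 + 1 = 1/3)
B = 205/3 (B = 68 + 1/3 = 205/3 ≈ 68.333)
-42*(B + 142) = -42*(205/3 + 142) = -42*631/3 = -8834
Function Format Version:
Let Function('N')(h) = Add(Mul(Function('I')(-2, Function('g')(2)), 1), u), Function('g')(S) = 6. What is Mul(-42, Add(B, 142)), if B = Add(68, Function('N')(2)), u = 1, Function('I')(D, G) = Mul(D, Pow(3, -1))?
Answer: -8834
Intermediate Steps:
Function('I')(D, G) = Mul(Rational(1, 3), D) (Function('I')(D, G) = Mul(D, Rational(1, 3)) = Mul(Rational(1, 3), D))
Function('N')(h) = Rational(1, 3) (Function('N')(h) = Add(Mul(Mul(Rational(1, 3), -2), 1), 1) = Add(Mul(Rational(-2, 3), 1), 1) = Add(Rational(-2, 3), 1) = Rational(1, 3))
B = Rational(205, 3) (B = Add(68, Rational(1, 3)) = Rational(205, 3) ≈ 68.333)
Mul(-42, Add(B, 142)) = Mul(-42, Add(Rational(205, 3), 142)) = Mul(-42, Rational(631, 3)) = -8834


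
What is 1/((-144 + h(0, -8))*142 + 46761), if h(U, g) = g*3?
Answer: 1/22905 ≈ 4.3659e-5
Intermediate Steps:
h(U, g) = 3*g
1/((-144 + h(0, -8))*142 + 46761) = 1/((-144 + 3*(-8))*142 + 46761) = 1/((-144 - 24)*142 + 46761) = 1/(-168*142 + 46761) = 1/(-23856 + 46761) = 1/22905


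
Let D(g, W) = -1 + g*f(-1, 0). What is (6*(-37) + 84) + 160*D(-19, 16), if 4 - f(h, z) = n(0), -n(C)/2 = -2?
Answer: -298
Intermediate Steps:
n(C) = 4 (n(C) = -2*(-2) = 4)
f(h, z) = 0 (f(h, z) = 4 - 1*4 = 4 - 4 = 0)
D(g, W) = -1 (D(g, W) = -1 + g*0 = -1 + 0 = -1)
(6*(-37) + 84) + 160*D(-19, 16) = (6*(-37) + 84) + 160*(-1) = (-222 + 84) - 160 = -138 - 160 = -298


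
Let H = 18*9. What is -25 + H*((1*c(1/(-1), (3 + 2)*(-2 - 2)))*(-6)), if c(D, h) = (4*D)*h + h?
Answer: -58345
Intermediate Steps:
H = 162
c(D, h) = h + 4*D*h (c(D, h) = 4*D*h + h = h + 4*D*h)
-25 + H*((1*c(1/(-1), (3 + 2)*(-2 - 2)))*(-6)) = -25 + 162*((1*(((3 + 2)*(-2 - 2))*(1 + 4/(-1))))*(-6)) = -25 + 162*((1*((5*(-4))*(1 + 4*(-1))))*(-6)) = -25 + 162*((1*(-20*(1 - 4)))*(-6)) = -25 + 162*((1*(-20*(-3)))*(-6)) = -25 + 162*((1*60)*(-6)) = -25 + 162*(60*(-6)) = -25 + 162*(-360) = -25 - 58320 = -58345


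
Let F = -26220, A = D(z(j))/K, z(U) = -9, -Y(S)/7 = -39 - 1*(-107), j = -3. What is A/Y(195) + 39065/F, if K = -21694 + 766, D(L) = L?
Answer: -6485919005/4353275136 ≈ -1.4899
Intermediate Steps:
Y(S) = -476 (Y(S) = -7*(-39 - 1*(-107)) = -7*(-39 + 107) = -7*68 = -476)
K = -20928
A = 3/6976 (A = -9/(-20928) = -9*(-1/20928) = 3/6976 ≈ 0.00043005)
A/Y(195) + 39065/F = (3/6976)/(-476) + 39065/(-26220) = (3/6976)*(-1/476) + 39065*(-1/26220) = -3/3320576 - 7813/5244 = -6485919005/4353275136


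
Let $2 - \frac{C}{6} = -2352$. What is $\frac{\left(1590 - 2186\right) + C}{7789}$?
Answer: $\frac{13528}{7789} \approx 1.7368$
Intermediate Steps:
$C = 14124$ ($C = 12 - -14112 = 12 + 14112 = 14124$)
$\frac{\left(1590 - 2186\right) + C}{7789} = \frac{\left(1590 - 2186\right) + 14124}{7789} = \left(-596 + 14124\right) \frac{1}{7789} = 13528 \cdot \frac{1}{7789} = \frac{13528}{7789}$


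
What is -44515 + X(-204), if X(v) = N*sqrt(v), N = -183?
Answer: -44515 - 366*I*sqrt(51) ≈ -44515.0 - 2613.8*I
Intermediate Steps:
X(v) = -183*sqrt(v)
-44515 + X(-204) = -44515 - 366*I*sqrt(51)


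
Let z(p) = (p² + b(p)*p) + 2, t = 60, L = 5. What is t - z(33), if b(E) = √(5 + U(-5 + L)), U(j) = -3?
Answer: -1031 - 33*√2 ≈ -1077.7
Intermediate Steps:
b(E) = √2 (b(E) = √(5 - 3) = √2)
z(p) = 2 + p² + p*√2 (z(p) = (p² + √2*p) + 2 = (p² + p*√2) + 2 = 2 + p² + p*√2)
t - z(33) = 60 - (2 + 33² + 33*√2) = 60 - (2 + 1089 + 33*√2) = 60 - (1091 + 33*√2) = 60 + (-1091 - 33*√2) = -1031 - 33*√2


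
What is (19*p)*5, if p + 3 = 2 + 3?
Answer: 190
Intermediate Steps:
p = 2 (p = -3 + (2 + 3) = -3 + 5 = 2)
(19*p)*5 = (19*2)*5 = 38*5 = 190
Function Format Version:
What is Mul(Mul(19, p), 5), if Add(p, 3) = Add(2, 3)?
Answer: 190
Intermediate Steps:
p = 2 (p = Add(-3, Add(2, 3)) = Add(-3, 5) = 2)
Mul(Mul(19, p), 5) = Mul(Mul(19, 2), 5) = Mul(38, 5) = 190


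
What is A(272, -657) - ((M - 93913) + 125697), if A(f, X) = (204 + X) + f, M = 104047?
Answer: -136012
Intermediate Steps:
A(f, X) = 204 + X + f
A(272, -657) - ((M - 93913) + 125697) = (204 - 657 + 272) - ((104047 - 93913) + 125697) = -181 - (10134 + 125697) = -181 - 1*135831 = -181 - 135831 = -136012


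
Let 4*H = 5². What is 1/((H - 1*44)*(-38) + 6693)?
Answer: 2/16255 ≈ 0.00012304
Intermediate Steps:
H = 25/4 (H = (¼)*5² = (¼)*25 = 25/4 ≈ 6.2500)
1/((H - 1*44)*(-38) + 6693) = 1/((25/4 - 1*44)*(-38) + 6693) = 1/((25/4 - 44)*(-38) + 6693) = 1/(-151/4*(-38) + 6693) = 1/(2869/2 + 6693) = 1/(16255/2) = 2/16255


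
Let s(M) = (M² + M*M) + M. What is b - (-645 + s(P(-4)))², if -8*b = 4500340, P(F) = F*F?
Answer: -1152463/2 ≈ -5.7623e+5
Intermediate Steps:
P(F) = F²
b = -1125085/2 (b = -⅛*4500340 = -1125085/2 ≈ -5.6254e+5)
s(M) = M + 2*M² (s(M) = (M² + M²) + M = 2*M² + M = M + 2*M²)
b - (-645 + s(P(-4)))² = -1125085/2 - (-645 + (-4)²*(1 + 2*(-4)²))² = -1125085/2 - (-645 + 16*(1 + 2*16))² = -1125085/2 - (-645 + 16*(1 + 32))² = -1125085/2 - (-645 + 16*33)² = -1125085/2 - (-645 + 528)² = -1125085/2 - 1*(-117)² = -1125085/2 - 1*13689 = -1125085/2 - 13689 = -1152463/2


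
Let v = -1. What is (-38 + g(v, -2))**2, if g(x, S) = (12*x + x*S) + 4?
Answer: 1936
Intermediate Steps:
g(x, S) = 4 + 12*x + S*x (g(x, S) = (12*x + S*x) + 4 = 4 + 12*x + S*x)
(-38 + g(v, -2))**2 = (-38 + (4 + 12*(-1) - 2*(-1)))**2 = (-38 + (4 - 12 + 2))**2 = (-38 - 6)**2 = (-44)**2 = 1936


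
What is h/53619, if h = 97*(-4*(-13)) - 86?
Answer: 4958/53619 ≈ 0.092467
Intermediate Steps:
h = 4958 (h = 97*52 - 86 = 5044 - 86 = 4958)
h/53619 = 4958/53619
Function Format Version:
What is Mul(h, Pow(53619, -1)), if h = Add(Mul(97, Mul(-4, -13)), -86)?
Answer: Rational(4958, 53619) ≈ 0.092467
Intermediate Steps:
h = 4958 (h = Add(Mul(97, 52), -86) = Add(5044, -86) = 4958)
Mul(h, Pow(53619, -1)) = Mul(4958, Pow(53619, -1)) = Mul(4958, Rational(1, 53619)) = Rational(4958, 53619)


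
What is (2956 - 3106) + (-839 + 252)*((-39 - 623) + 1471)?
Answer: -475033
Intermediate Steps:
(2956 - 3106) + (-839 + 252)*((-39 - 623) + 1471) = -150 - 587*(-662 + 1471) = -150 - 587*809 = -150 - 474883 = -475033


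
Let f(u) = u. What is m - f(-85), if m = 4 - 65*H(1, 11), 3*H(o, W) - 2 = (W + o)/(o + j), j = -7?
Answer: 89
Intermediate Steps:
H(o, W) = 2/3 + (W + o)/(3*(-7 + o)) (H(o, W) = 2/3 + ((W + o)/(o - 7))/3 = 2/3 + ((W + o)/(-7 + o))/3 = 2/3 + (W + o)/(3*(-7 + o)))
m = 4 (m = 4 - 65*(-14 + 11 + 3*1)/(3*(-7 + 1)) = 4 - 65*(-14 + 11 + 3)/(3*(-6)) = 4 - 65*(-1)*0/(3*6) = 4 - 65*0 = 4 + 0 = 4)
m - f(-85) = 4 - 1*(-85) = 4 + 85 = 89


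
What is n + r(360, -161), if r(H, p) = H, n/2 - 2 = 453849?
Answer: 908062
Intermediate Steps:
n = 907702 (n = 4 + 2*453849 = 4 + 907698 = 907702)
n + r(360, -161) = 907702 + 360 = 908062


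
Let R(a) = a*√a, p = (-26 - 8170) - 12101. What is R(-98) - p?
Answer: 20297 - 686*I*√2 ≈ 20297.0 - 970.15*I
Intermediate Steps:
p = -20297 (p = -8196 - 12101 = -20297)
R(a) = a^(3/2)
R(-98) - p = (-98)^(3/2) - 1*(-20297) = -686*I*√2 + 20297 = 20297 - 686*I*√2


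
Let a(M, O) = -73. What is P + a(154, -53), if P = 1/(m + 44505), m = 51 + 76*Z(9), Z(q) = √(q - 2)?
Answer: -36229828709/496299176 - 19*√7/496299176 ≈ -73.000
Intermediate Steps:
Z(q) = √(-2 + q)
m = 51 + 76*√7 (m = 51 + 76*√(-2 + 9) = 51 + 76*√7 ≈ 252.08)
P = 1/(44556 + 76*√7) (P = 1/((51 + 76*√7) + 44505) = 1/(44556 + 76*√7) ≈ 2.2343e-5)
P + a(154, -53) = (11139/496299176 - 19*√7/496299176) - 73 = -36229828709/496299176 - 19*√7/496299176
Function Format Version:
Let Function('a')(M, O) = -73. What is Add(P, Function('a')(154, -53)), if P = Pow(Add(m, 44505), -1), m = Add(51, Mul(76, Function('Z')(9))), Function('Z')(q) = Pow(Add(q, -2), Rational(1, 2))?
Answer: Add(Rational(-36229828709, 496299176), Mul(Rational(-19, 496299176), Pow(7, Rational(1, 2)))) ≈ -73.000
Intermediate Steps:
Function('Z')(q) = Pow(Add(-2, q), Rational(1, 2))
m = Add(51, Mul(76, Pow(7, Rational(1, 2)))) (m = Add(51, Mul(76, Pow(Add(-2, 9), Rational(1, 2)))) = Add(51, Mul(76, Pow(7, Rational(1, 2)))) ≈ 252.08)
P = Pow(Add(44556, Mul(76, Pow(7, Rational(1, 2)))), -1) (P = Pow(Add(Add(51, Mul(76, Pow(7, Rational(1, 2)))), 44505), -1) = Pow(Add(44556, Mul(76, Pow(7, Rational(1, 2)))), -1) ≈ 2.2343e-5)
Add(P, Function('a')(154, -53)) = Add(Add(Rational(11139, 496299176), Mul(Rational(-19, 496299176), Pow(7, Rational(1, 2)))), -73) = Add(Rational(-36229828709, 496299176), Mul(Rational(-19, 496299176), Pow(7, Rational(1, 2))))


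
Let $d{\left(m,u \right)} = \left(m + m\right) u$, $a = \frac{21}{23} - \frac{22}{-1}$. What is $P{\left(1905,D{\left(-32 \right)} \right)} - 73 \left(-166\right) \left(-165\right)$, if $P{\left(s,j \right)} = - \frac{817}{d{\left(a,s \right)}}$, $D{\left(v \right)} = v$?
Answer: $- \frac{4014675847691}{2007870} \approx -1.9995 \cdot 10^{6}$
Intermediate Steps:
$a = \frac{527}{23}$ ($a = 21 \cdot \frac{1}{23} - -22 = \frac{21}{23} + 22 = \frac{527}{23} \approx 22.913$)
$d{\left(m,u \right)} = 2 m u$
$P{\left(s,j \right)} = - \frac{18791}{1054 s}$ ($P{\left(s,j \right)} = - \frac{817}{2 \cdot \frac{527}{23} s} = - \frac{817}{\frac{1054}{23} s} = - 817 \frac{23}{1054 s} = - \frac{18791}{1054 s}$)
$P{\left(1905,D{\left(-32 \right)} \right)} - 73 \left(-166\right) \left(-165\right) = - \frac{18791}{1054 \cdot 1905} - 73 \left(-166\right) \left(-165\right) = \left(- \frac{18791}{1054}\right) \frac{1}{1905} - \left(-12118\right) \left(-165\right) = - \frac{18791}{2007870} - 1999470 = - \frac{4014675847691}{2007870}$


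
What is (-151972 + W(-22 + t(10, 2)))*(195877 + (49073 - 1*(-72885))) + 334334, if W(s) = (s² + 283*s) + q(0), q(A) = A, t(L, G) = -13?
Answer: -51060494086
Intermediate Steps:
W(s) = s² + 283*s (W(s) = (s² + 283*s) + 0 = s² + 283*s)
(-151972 + W(-22 + t(10, 2)))*(195877 + (49073 - 1*(-72885))) + 334334 = (-151972 + (-22 - 13)*(283 + (-22 - 13)))*(195877 + (49073 - 1*(-72885))) + 334334 = (-151972 - 35*(283 - 35))*(195877 + (49073 + 72885)) + 334334 = (-151972 - 35*248)*(195877 + 121958) + 334334 = (-151972 - 8680)*317835 + 334334 = -160652*317835 + 334334 = -51060828420 + 334334 = -51060494086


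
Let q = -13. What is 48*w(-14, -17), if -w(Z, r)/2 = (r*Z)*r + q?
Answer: 389664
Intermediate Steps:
w(Z, r) = 26 - 2*Z*r² (w(Z, r) = -2*((r*Z)*r - 13) = -2*((Z*r)*r - 13) = -2*(Z*r² - 13) = -2*(-13 + Z*r²) = 26 - 2*Z*r²)
48*w(-14, -17) = 48*(26 - 2*(-14)*(-17)²) = 48*(26 - 2*(-14)*289) = 48*(26 + 8092) = 48*8118 = 389664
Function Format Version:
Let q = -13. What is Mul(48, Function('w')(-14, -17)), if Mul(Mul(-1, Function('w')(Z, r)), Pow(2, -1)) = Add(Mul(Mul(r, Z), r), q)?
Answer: 389664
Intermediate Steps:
Function('w')(Z, r) = Add(26, Mul(-2, Z, Pow(r, 2))) (Function('w')(Z, r) = Mul(-2, Add(Mul(Mul(r, Z), r), -13)) = Mul(-2, Add(Mul(Mul(Z, r), r), -13)) = Mul(-2, Add(Mul(Z, Pow(r, 2)), -13)) = Mul(-2, Add(-13, Mul(Z, Pow(r, 2)))) = Add(26, Mul(-2, Z, Pow(r, 2))))
Mul(48, Function('w')(-14, -17)) = Mul(48, Add(26, Mul(-2, -14, Pow(-17, 2)))) = Mul(48, Add(26, Mul(-2, -14, 289))) = Mul(48, Add(26, 8092)) = Mul(48, 8118) = 389664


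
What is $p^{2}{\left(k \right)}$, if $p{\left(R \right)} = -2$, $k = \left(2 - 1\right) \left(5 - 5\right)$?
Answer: $4$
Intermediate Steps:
$k = 0$ ($k = 1 \cdot 0 = 0$)
$p^{2}{\left(k \right)} = \left(-2\right)^{2} = 4$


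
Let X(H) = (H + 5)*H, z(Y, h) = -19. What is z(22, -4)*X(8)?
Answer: -1976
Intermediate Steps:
X(H) = H*(5 + H) (X(H) = (5 + H)*H = H*(5 + H))
z(22, -4)*X(8) = -152*(5 + 8) = -152*13 = -19*104 = -1976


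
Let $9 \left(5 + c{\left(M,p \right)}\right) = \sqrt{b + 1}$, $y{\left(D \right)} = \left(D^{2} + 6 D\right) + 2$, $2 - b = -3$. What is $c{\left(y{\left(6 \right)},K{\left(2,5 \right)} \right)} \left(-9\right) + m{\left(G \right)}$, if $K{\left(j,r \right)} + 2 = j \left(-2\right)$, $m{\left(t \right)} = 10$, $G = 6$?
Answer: $55 - \sqrt{6} \approx 52.551$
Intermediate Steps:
$b = 5$ ($b = 2 - -3 = 2 + 3 = 5$)
$K{\left(j,r \right)} = -2 - 2 j$ ($K{\left(j,r \right)} = -2 + j \left(-2\right) = -2 - 2 j$)
$y{\left(D \right)} = 2 + D^{2} + 6 D$
$c{\left(M,p \right)} = -5 + \frac{\sqrt{6}}{9}$ ($c{\left(M,p \right)} = -5 + \frac{\sqrt{5 + 1}}{9} = -5 + \frac{\sqrt{6}}{9}$)
$c{\left(y{\left(6 \right)},K{\left(2,5 \right)} \right)} \left(-9\right) + m{\left(G \right)} = \left(-5 + \frac{\sqrt{6}}{9}\right) \left(-9\right) + 10 = \left(45 - \sqrt{6}\right) + 10 = 55 - \sqrt{6}$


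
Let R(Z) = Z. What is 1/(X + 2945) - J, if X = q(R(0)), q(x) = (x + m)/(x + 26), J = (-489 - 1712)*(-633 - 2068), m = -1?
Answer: -455195124643/76569 ≈ -5.9449e+6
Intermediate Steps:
J = 5944901 (J = -2201*(-2701) = 5944901)
q(x) = (-1 + x)/(26 + x) (q(x) = (x - 1)/(x + 26) = (-1 + x)/(26 + x))
X = -1/26 (X = (-1 + 0)/(26 + 0) = -1/26 ≈ -0.038462)
1/(X + 2945) - J = 1/(-1/26 + 2945) - 1*5944901 = 1/(76569/26) - 5944901 = 26/76569 - 5944901 = -455195124643/76569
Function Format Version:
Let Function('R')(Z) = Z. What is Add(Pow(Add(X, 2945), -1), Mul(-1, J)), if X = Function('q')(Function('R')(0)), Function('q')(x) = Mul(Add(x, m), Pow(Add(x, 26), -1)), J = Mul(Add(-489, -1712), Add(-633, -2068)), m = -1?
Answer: Rational(-455195124643, 76569) ≈ -5.9449e+6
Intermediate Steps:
J = 5944901 (J = Mul(-2201, -2701) = 5944901)
Function('q')(x) = Mul(Pow(Add(26, x), -1), Add(-1, x)) (Function('q')(x) = Mul(Add(x, -1), Pow(Add(x, 26), -1)) = Mul(Add(-1, x), Pow(Add(26, x), -1)) = Mul(Pow(Add(26, x), -1), Add(-1, x)))
X = Rational(-1, 26) (X = Mul(Pow(Add(26, 0), -1), Add(-1, 0)) = Mul(Pow(26, -1), -1) = Mul(Rational(1, 26), -1) = Rational(-1, 26) ≈ -0.038462)
Add(Pow(Add(X, 2945), -1), Mul(-1, J)) = Add(Pow(Add(Rational(-1, 26), 2945), -1), Mul(-1, 5944901)) = Add(Pow(Rational(76569, 26), -1), -5944901) = Add(Rational(26, 76569), -5944901) = Rational(-455195124643, 76569)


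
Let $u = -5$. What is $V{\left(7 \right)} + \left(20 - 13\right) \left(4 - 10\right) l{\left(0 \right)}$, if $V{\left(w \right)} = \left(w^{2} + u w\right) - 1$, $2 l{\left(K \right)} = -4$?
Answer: $97$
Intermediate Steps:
$l{\left(K \right)} = -2$ ($l{\left(K \right)} = \frac{1}{2} \left(-4\right) = -2$)
$V{\left(w \right)} = -1 + w^{2} - 5 w$ ($V{\left(w \right)} = \left(w^{2} - 5 w\right) - 1 = -1 + w^{2} - 5 w$)
$V{\left(7 \right)} + \left(20 - 13\right) \left(4 - 10\right) l{\left(0 \right)} = \left(-1 + 7^{2} - 35\right) + \left(20 - 13\right) \left(4 - 10\right) \left(-2\right) = \left(-1 + 49 - 35\right) + 7 \left(-6\right) \left(-2\right) = 13 - -84 = 13 + 84 = 97$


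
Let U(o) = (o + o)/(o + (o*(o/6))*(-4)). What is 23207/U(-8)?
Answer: 440933/6 ≈ 73489.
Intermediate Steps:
U(o) = 2*o/(o - 2*o²/3) (U(o) = (2*o)/(o + (o*(o*(⅙)))*(-4)) = (2*o)/(o + (o*(o/6))*(-4)) = (2*o)/(o + (o²/6)*(-4)) = (2*o)/(o - 2*o²/3) = 2*o/(o - 2*o²/3))
23207/U(-8) = 23207/((-6/(-3 + 2*(-8)))) = 23207/((-6/(-3 - 16))) = 23207/((-6/(-19))) = 23207/((-6*(-1/19))) = 23207/(6/19) = 23207*(19/6) = 440933/6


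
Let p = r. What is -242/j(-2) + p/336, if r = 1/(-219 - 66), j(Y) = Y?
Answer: 11586959/95760 ≈ 121.00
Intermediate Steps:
r = -1/285 (r = 1/(-285) = -1/285 ≈ -0.0035088)
p = -1/285 ≈ -0.0035088
-242/j(-2) + p/336 = -242/(-2) - 1/285/336 = -242*(-½) - 1/285*1/336 = 121 - 1/95760 = 11586959/95760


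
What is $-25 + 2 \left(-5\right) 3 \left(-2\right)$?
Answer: $35$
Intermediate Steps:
$-25 + 2 \left(-5\right) 3 \left(-2\right) = -25 + \left(-10\right) 3 \left(-2\right) = -25 - -60 = -25 + 60 = 35$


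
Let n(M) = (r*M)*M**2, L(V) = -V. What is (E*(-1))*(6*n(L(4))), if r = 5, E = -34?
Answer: -65280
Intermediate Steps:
n(M) = 5*M**3 (n(M) = (5*M)*M**2 = 5*M**3)
(E*(-1))*(6*n(L(4))) = (-34*(-1))*(6*(5*(-1*4)**3)) = 34*(6*(5*(-4)**3)) = 34*(6*(5*(-64))) = 34*(6*(-320)) = 34*(-1920) = -65280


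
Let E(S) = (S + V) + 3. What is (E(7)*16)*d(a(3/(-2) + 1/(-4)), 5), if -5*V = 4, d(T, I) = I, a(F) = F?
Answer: 736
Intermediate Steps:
V = -⅘ (V = -⅕*4 = -⅘ ≈ -0.80000)
E(S) = 11/5 + S (E(S) = (S - ⅘) + 3 = (-⅘ + S) + 3 = 11/5 + S)
(E(7)*16)*d(a(3/(-2) + 1/(-4)), 5) = ((11/5 + 7)*16)*5 = ((46/5)*16)*5 = (736/5)*5 = 736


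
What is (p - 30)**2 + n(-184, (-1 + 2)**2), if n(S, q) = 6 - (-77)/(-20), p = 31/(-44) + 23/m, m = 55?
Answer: 44499629/48400 ≈ 919.41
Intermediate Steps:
p = -63/220 (p = 31/(-44) + 23/55 = 31*(-1/44) + 23*(1/55) = -31/44 + 23/55 = -63/220 ≈ -0.28636)
n(S, q) = 43/20 (n(S, q) = 6 - (-77)*(-1)/20 = 6 - 1*77/20 = 6 - 77/20 = 43/20)
(p - 30)**2 + n(-184, (-1 + 2)**2) = (-63/220 - 30)**2 + 43/20 = (-6663/220)**2 + 43/20 = 44395569/48400 + 43/20 = 44499629/48400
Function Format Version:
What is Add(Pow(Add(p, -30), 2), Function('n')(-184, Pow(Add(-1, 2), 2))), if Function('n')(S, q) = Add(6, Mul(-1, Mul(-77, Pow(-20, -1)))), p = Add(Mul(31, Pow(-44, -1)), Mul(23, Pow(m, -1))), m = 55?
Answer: Rational(44499629, 48400) ≈ 919.41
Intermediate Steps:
p = Rational(-63, 220) (p = Add(Mul(31, Pow(-44, -1)), Mul(23, Pow(55, -1))) = Add(Mul(31, Rational(-1, 44)), Mul(23, Rational(1, 55))) = Add(Rational(-31, 44), Rational(23, 55)) = Rational(-63, 220) ≈ -0.28636)
Function('n')(S, q) = Rational(43, 20) (Function('n')(S, q) = Add(6, Mul(-1, Mul(-77, Rational(-1, 20)))) = Add(6, Mul(-1, Rational(77, 20))) = Add(6, Rational(-77, 20)) = Rational(43, 20))
Add(Pow(Add(p, -30), 2), Function('n')(-184, Pow(Add(-1, 2), 2))) = Add(Pow(Add(Rational(-63, 220), -30), 2), Rational(43, 20)) = Add(Pow(Rational(-6663, 220), 2), Rational(43, 20)) = Add(Rational(44395569, 48400), Rational(43, 20)) = Rational(44499629, 48400)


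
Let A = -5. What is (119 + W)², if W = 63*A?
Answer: 38416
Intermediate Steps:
W = -315 (W = 63*(-5) = -315)
(119 + W)² = (119 - 315)² = (-196)² = 38416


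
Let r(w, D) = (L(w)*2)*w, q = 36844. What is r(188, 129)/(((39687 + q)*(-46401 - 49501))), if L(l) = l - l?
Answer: 0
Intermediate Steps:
L(l) = 0
r(w, D) = 0 (r(w, D) = (0*2)*w = 0*w = 0)
r(188, 129)/(((39687 + q)*(-46401 - 49501))) = 0/(((39687 + 36844)*(-46401 - 49501))) = 0/((76531*(-95902))) = 0/(-7339475962) = 0*(-1/7339475962) = 0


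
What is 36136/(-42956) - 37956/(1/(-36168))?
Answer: 14742419808278/10739 ≈ 1.3728e+9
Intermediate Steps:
36136/(-42956) - 37956/(1/(-36168)) = 36136*(-1/42956) - 37956/(-1/36168) = -9034/10739 - 37956*(-36168) = -9034/10739 + 1372792608 = 14742419808278/10739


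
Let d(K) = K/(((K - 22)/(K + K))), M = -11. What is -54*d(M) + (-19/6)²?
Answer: 14617/36 ≈ 406.03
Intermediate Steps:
d(K) = 2*K²/(-22 + K) (d(K) = K/(((-22 + K)/((2*K)))) = K/(((-22 + K)*(1/(2*K)))) = K/(((-22 + K)/(2*K))) = K*(2*K/(-22 + K)) = 2*K²/(-22 + K))
-54*d(M) + (-19/6)² = -108*(-11)²/(-22 - 11) + (-19/6)² = -108*121/(-33) + (-19*⅙)² = -108*121*(-1)/33 + (-19/6)² = -54*(-22/3) + 361/36 = 396 + 361/36 = 14617/36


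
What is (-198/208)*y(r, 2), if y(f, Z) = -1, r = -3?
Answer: 99/104 ≈ 0.95192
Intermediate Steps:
(-198/208)*y(r, 2) = -198/208*(-1) = -198*1/208*(-1) = -99/104*(-1) = 99/104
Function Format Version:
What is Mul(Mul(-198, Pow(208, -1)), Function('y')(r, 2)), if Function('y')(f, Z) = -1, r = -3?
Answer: Rational(99, 104) ≈ 0.95192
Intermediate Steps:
Mul(Mul(-198, Pow(208, -1)), Function('y')(r, 2)) = Mul(Mul(-198, Pow(208, -1)), -1) = Mul(Mul(-198, Rational(1, 208)), -1) = Mul(Rational(-99, 104), -1) = Rational(99, 104)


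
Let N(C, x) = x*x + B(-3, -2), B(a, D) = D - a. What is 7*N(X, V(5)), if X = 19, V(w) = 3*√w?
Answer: 322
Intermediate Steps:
N(C, x) = 1 + x² (N(C, x) = x*x + (-2 - 1*(-3)) = x² + (-2 + 3) = x² + 1 = 1 + x²)
7*N(X, V(5)) = 7*(1 + (3*√5)²) = 7*(1 + 45) = 7*46 = 322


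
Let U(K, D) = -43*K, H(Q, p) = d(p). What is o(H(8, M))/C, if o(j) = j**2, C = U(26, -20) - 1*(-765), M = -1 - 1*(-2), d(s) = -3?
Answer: -9/353 ≈ -0.025496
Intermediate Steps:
M = 1 (M = -1 + 2 = 1)
H(Q, p) = -3
C = -353 (C = -43*26 - 1*(-765) = -1118 + 765 = -353)
o(H(8, M))/C = (-3)**2/(-353) = 9*(-1/353) = -9/353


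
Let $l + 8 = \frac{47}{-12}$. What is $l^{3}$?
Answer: $- \frac{2924207}{1728} \approx -1692.3$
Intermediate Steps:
$l = - \frac{143}{12}$ ($l = -8 + \frac{47}{-12} = -8 + 47 \left(- \frac{1}{12}\right) = -8 - \frac{47}{12} = - \frac{143}{12} \approx -11.917$)
$l^{3} = \left(- \frac{143}{12}\right)^{3} = - \frac{2924207}{1728}$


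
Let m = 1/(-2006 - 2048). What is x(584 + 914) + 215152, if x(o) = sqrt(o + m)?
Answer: 215152 + sqrt(24619500114)/4054 ≈ 2.1519e+5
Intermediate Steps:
m = -1/4054 (m = 1/(-4054) = -1/4054 ≈ -0.00024667)
x(o) = sqrt(-1/4054 + o) (x(o) = sqrt(o - 1/4054) = sqrt(-1/4054 + o))
x(584 + 914) + 215152 = sqrt(-4054 + 16434916*(584 + 914))/4054 + 215152 = sqrt(-4054 + 16434916*1498)/4054 + 215152 = sqrt(-4054 + 24619504168)/4054 + 215152 = sqrt(24619500114)/4054 + 215152 = 215152 + sqrt(24619500114)/4054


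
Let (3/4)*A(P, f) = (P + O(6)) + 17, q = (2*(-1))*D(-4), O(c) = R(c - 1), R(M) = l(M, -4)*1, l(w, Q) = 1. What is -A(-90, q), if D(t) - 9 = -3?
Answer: 96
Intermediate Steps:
D(t) = 6 (D(t) = 9 - 3 = 6)
R(M) = 1 (R(M) = 1*1 = 1)
O(c) = 1
q = -12 (q = (2*(-1))*6 = -2*6 = -12)
A(P, f) = 24 + 4*P/3 (A(P, f) = 4*((P + 1) + 17)/3 = 4*((1 + P) + 17)/3 = 4*(18 + P)/3 = 24 + 4*P/3)
-A(-90, q) = -(24 + (4/3)*(-90)) = -(24 - 120) = -1*(-96) = 96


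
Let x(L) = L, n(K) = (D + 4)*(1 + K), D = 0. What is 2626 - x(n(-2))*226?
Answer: 3530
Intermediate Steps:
n(K) = 4 + 4*K (n(K) = (0 + 4)*(1 + K) = 4*(1 + K) = 4 + 4*K)
2626 - x(n(-2))*226 = 2626 - (4 + 4*(-2))*226 = 2626 - (4 - 8)*226 = 2626 - (-4)*226 = 2626 - 1*(-904) = 2626 + 904 = 3530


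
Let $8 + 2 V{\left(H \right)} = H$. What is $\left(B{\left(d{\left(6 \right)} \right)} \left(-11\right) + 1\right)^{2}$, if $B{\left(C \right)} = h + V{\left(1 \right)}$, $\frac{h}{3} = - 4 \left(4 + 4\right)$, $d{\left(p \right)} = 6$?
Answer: $\frac{4800481}{4} \approx 1.2001 \cdot 10^{6}$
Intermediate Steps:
$h = -96$ ($h = 3 \left(- 4 \left(4 + 4\right)\right) = 3 \left(\left(-4\right) 8\right) = 3 \left(-32\right) = -96$)
$V{\left(H \right)} = -4 + \frac{H}{2}$
$B{\left(C \right)} = - \frac{199}{2}$ ($B{\left(C \right)} = -96 + \left(-4 + \frac{1}{2} \cdot 1\right) = -96 + \left(-4 + \frac{1}{2}\right) = -96 - \frac{7}{2} = - \frac{199}{2}$)
$\left(B{\left(d{\left(6 \right)} \right)} \left(-11\right) + 1\right)^{2} = \left(\left(- \frac{199}{2}\right) \left(-11\right) + 1\right)^{2} = \left(\frac{2189}{2} + 1\right)^{2} = \left(\frac{2191}{2}\right)^{2} = \frac{4800481}{4}$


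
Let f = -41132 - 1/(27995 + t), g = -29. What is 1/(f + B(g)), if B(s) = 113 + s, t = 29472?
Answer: -57467/2358905417 ≈ -2.4362e-5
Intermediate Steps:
f = -2363732645/57467 (f = -41132 - 1/(27995 + 29472) = -41132 - 1/57467 = -2363732645/57467 ≈ -41132.)
1/(f + B(g)) = 1/(-2363732645/57467 + (113 - 29)) = 1/(-2363732645/57467 + 84) = 1/(-2358905417/57467) = -57467/2358905417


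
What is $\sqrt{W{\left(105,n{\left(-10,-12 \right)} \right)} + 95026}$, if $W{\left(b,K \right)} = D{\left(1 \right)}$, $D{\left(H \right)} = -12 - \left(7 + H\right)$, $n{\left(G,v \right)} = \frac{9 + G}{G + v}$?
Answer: $\sqrt{95006} \approx 308.23$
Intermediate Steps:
$n{\left(G,v \right)} = \frac{9 + G}{G + v}$
$D{\left(H \right)} = -19 - H$ ($D{\left(H \right)} = -12 - \left(7 + H\right) = -19 - H$)
$W{\left(b,K \right)} = -20$ ($W{\left(b,K \right)} = -19 - 1 = -20$)
$\sqrt{W{\left(105,n{\left(-10,-12 \right)} \right)} + 95026} = \sqrt{-20 + 95026} = \sqrt{95006}$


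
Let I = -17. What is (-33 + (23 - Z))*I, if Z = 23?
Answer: 561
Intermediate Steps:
(-33 + (23 - Z))*I = (-33 + (23 - 1*23))*(-17) = (-33 + (23 - 23))*(-17) = (-33 + 0)*(-17) = -33*(-17) = 561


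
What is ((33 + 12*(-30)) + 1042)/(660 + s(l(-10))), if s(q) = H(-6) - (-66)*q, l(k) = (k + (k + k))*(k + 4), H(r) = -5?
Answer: 143/2507 ≈ 0.057040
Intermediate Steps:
l(k) = 3*k*(4 + k) (l(k) = (k + 2*k)*(4 + k) = (3*k)*(4 + k) = 3*k*(4 + k))
s(q) = -5 + 66*q (s(q) = -5 - (-66)*q = -5 + 66*q)
((33 + 12*(-30)) + 1042)/(660 + s(l(-10))) = ((33 + 12*(-30)) + 1042)/(660 + (-5 + 66*(3*(-10)*(4 - 10)))) = ((33 - 360) + 1042)/(660 + (-5 + 66*(3*(-10)*(-6)))) = (-327 + 1042)/(660 + (-5 + 66*180)) = 715/(660 + (-5 + 11880)) = 715/(660 + 11875) = 715/12535 = 715*(1/12535) = 143/2507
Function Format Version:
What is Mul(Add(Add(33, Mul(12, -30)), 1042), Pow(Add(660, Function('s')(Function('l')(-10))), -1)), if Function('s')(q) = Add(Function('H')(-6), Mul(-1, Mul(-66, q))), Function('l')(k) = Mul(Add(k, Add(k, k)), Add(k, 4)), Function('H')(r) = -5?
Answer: Rational(143, 2507) ≈ 0.057040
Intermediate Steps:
Function('l')(k) = Mul(3, k, Add(4, k)) (Function('l')(k) = Mul(Add(k, Mul(2, k)), Add(4, k)) = Mul(Mul(3, k), Add(4, k)) = Mul(3, k, Add(4, k)))
Function('s')(q) = Add(-5, Mul(66, q)) (Function('s')(q) = Add(-5, Mul(-1, Mul(-66, q))) = Add(-5, Mul(66, q)))
Mul(Add(Add(33, Mul(12, -30)), 1042), Pow(Add(660, Function('s')(Function('l')(-10))), -1)) = Mul(Add(Add(33, Mul(12, -30)), 1042), Pow(Add(660, Add(-5, Mul(66, Mul(3, -10, Add(4, -10))))), -1)) = Mul(Add(Add(33, -360), 1042), Pow(Add(660, Add(-5, Mul(66, Mul(3, -10, -6)))), -1)) = Mul(Add(-327, 1042), Pow(Add(660, Add(-5, Mul(66, 180))), -1)) = Mul(715, Pow(Add(660, Add(-5, 11880)), -1)) = Mul(715, Pow(Add(660, 11875), -1)) = Mul(715, Pow(12535, -1)) = Mul(715, Rational(1, 12535)) = Rational(143, 2507)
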